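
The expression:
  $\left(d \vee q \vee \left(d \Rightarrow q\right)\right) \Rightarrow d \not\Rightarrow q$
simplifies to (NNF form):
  $d \wedge \neg q$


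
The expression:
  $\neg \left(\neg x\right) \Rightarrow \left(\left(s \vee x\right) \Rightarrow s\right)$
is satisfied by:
  {s: True, x: False}
  {x: False, s: False}
  {x: True, s: True}


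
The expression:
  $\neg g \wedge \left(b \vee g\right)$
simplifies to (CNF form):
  $b \wedge \neg g$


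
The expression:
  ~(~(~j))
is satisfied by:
  {j: False}


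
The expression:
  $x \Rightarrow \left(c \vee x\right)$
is always true.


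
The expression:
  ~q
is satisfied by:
  {q: False}


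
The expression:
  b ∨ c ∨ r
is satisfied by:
  {r: True, b: True, c: True}
  {r: True, b: True, c: False}
  {r: True, c: True, b: False}
  {r: True, c: False, b: False}
  {b: True, c: True, r: False}
  {b: True, c: False, r: False}
  {c: True, b: False, r: False}


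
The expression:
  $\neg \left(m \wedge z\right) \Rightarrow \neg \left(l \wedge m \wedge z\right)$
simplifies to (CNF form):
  $\text{True}$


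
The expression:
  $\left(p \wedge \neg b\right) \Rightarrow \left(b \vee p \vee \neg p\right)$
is always true.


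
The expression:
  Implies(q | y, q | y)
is always true.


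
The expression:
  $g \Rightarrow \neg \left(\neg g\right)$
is always true.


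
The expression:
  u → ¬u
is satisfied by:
  {u: False}


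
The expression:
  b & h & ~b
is never true.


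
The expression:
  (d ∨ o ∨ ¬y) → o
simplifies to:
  o ∨ (y ∧ ¬d)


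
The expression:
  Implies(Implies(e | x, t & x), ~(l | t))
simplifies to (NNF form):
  (e & ~x) | (x & ~t) | (~l & ~t)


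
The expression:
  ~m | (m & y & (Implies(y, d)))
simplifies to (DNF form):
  ~m | (d & y)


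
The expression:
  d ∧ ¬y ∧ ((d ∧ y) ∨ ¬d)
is never true.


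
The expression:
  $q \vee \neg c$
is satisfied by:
  {q: True, c: False}
  {c: False, q: False}
  {c: True, q: True}


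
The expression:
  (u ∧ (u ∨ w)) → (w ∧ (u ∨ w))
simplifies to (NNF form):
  w ∨ ¬u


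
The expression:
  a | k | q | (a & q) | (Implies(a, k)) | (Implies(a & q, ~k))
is always true.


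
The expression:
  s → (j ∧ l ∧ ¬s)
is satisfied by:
  {s: False}


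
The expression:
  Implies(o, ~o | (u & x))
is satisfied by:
  {u: True, x: True, o: False}
  {u: True, x: False, o: False}
  {x: True, u: False, o: False}
  {u: False, x: False, o: False}
  {u: True, o: True, x: True}


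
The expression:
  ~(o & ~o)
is always true.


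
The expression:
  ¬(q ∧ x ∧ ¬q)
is always true.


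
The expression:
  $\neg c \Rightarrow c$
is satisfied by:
  {c: True}


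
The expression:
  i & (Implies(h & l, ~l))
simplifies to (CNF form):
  i & (~h | ~l)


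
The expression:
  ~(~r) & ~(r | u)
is never true.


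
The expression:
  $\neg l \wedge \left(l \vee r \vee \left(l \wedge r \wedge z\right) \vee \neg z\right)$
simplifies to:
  $\neg l \wedge \left(r \vee \neg z\right)$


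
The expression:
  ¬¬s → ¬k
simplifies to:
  ¬k ∨ ¬s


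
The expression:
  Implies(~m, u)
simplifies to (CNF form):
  m | u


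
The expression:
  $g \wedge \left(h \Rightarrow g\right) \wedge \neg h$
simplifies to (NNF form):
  $g \wedge \neg h$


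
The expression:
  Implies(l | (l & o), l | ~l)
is always true.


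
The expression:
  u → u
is always true.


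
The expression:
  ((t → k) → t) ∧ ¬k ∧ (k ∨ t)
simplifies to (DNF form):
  t ∧ ¬k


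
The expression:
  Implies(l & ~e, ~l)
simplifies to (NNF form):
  e | ~l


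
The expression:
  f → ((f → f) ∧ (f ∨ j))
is always true.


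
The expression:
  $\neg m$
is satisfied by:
  {m: False}


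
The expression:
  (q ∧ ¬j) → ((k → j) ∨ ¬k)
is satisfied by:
  {j: True, k: False, q: False}
  {j: False, k: False, q: False}
  {q: True, j: True, k: False}
  {q: True, j: False, k: False}
  {k: True, j: True, q: False}
  {k: True, j: False, q: False}
  {k: True, q: True, j: True}


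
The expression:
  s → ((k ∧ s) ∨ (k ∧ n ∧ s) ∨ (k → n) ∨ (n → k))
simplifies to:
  True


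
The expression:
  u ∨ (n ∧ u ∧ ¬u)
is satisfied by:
  {u: True}


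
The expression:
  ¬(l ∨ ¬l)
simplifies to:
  False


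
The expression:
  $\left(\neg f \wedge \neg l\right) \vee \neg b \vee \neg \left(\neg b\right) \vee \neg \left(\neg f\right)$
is always true.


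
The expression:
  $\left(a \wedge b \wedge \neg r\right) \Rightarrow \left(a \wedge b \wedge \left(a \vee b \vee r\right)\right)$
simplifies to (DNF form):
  $\text{True}$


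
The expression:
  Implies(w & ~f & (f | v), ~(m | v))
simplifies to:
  f | ~v | ~w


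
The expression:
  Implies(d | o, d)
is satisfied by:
  {d: True, o: False}
  {o: False, d: False}
  {o: True, d: True}


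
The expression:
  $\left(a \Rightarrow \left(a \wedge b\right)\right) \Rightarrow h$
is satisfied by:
  {h: True, a: True, b: False}
  {h: True, a: False, b: False}
  {b: True, h: True, a: True}
  {b: True, h: True, a: False}
  {a: True, b: False, h: False}


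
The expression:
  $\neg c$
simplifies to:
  $\neg c$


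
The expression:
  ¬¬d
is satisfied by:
  {d: True}


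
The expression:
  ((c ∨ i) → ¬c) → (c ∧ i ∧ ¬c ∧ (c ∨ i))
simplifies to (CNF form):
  c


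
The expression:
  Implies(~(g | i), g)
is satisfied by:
  {i: True, g: True}
  {i: True, g: False}
  {g: True, i: False}


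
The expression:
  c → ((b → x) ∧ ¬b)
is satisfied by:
  {c: False, b: False}
  {b: True, c: False}
  {c: True, b: False}


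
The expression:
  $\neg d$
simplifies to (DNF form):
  $\neg d$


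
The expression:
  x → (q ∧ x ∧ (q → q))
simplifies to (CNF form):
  q ∨ ¬x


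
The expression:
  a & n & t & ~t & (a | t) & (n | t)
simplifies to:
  False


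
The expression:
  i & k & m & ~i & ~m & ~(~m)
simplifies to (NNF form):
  False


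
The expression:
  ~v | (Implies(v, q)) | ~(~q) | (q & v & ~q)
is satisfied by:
  {q: True, v: False}
  {v: False, q: False}
  {v: True, q: True}


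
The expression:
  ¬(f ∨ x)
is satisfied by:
  {x: False, f: False}


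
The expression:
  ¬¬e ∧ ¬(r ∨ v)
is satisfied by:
  {e: True, v: False, r: False}


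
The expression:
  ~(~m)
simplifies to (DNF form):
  m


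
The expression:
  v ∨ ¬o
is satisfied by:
  {v: True, o: False}
  {o: False, v: False}
  {o: True, v: True}


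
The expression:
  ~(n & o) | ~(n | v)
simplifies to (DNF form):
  ~n | ~o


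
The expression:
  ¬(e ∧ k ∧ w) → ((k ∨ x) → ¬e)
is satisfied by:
  {w: True, k: False, e: False, x: False}
  {x: False, k: False, w: False, e: False}
  {x: True, w: True, k: False, e: False}
  {x: True, k: False, w: False, e: False}
  {w: True, k: True, x: False, e: False}
  {k: True, x: False, w: False, e: False}
  {x: True, k: True, w: True, e: False}
  {x: True, k: True, w: False, e: False}
  {e: True, w: True, x: False, k: False}
  {e: True, x: False, k: False, w: False}
  {e: True, w: True, k: True, x: False}
  {e: True, x: True, w: True, k: True}


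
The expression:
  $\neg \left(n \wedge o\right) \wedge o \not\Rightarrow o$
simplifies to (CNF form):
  $\text{False}$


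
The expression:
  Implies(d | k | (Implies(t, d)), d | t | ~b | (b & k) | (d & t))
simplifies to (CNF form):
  d | k | t | ~b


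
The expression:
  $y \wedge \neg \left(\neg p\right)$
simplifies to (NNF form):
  $p \wedge y$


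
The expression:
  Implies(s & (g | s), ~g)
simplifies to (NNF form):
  ~g | ~s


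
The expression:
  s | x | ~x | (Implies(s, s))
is always true.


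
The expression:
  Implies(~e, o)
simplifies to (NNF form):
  e | o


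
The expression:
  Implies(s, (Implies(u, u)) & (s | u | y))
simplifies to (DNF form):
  True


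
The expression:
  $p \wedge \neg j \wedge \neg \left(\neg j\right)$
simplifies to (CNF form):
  $\text{False}$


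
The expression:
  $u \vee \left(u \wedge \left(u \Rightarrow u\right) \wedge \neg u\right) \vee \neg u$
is always true.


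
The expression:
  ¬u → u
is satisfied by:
  {u: True}


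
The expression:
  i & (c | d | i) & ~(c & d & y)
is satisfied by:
  {i: True, c: False, d: False, y: False}
  {i: True, y: True, c: False, d: False}
  {i: True, d: True, c: False, y: False}
  {i: True, y: True, d: True, c: False}
  {i: True, c: True, d: False, y: False}
  {i: True, y: True, c: True, d: False}
  {i: True, d: True, c: True, y: False}


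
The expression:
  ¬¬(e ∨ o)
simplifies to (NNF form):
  e ∨ o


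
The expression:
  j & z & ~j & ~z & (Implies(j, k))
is never true.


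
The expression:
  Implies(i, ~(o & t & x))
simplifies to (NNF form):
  ~i | ~o | ~t | ~x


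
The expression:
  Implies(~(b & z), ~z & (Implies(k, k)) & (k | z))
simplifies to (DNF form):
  (b & z) | (k & ~z)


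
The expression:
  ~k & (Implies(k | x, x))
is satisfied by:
  {k: False}


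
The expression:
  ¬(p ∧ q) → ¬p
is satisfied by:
  {q: True, p: False}
  {p: False, q: False}
  {p: True, q: True}


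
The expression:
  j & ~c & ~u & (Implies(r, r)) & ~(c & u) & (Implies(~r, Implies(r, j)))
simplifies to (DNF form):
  j & ~c & ~u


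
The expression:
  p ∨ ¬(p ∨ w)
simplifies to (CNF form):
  p ∨ ¬w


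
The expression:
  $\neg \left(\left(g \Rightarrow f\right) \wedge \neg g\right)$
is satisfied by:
  {g: True}


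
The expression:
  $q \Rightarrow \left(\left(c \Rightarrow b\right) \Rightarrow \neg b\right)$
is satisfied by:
  {q: False, b: False}
  {b: True, q: False}
  {q: True, b: False}


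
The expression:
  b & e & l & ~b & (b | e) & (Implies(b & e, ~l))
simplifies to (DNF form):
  False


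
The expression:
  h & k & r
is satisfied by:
  {r: True, h: True, k: True}


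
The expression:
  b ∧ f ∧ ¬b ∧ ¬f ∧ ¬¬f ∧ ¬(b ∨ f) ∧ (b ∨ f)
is never true.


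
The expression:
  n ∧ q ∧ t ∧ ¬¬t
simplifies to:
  n ∧ q ∧ t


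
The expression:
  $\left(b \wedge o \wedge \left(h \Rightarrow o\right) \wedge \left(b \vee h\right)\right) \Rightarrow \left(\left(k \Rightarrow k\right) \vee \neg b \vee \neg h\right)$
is always true.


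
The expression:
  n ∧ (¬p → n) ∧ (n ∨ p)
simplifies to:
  n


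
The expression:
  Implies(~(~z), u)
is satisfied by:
  {u: True, z: False}
  {z: False, u: False}
  {z: True, u: True}


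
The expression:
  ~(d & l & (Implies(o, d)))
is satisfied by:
  {l: False, d: False}
  {d: True, l: False}
  {l: True, d: False}


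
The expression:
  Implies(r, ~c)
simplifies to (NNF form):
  ~c | ~r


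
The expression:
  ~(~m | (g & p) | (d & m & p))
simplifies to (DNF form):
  (m & ~p) | (m & ~d & ~g) | (m & ~d & ~p) | (m & ~g & ~p)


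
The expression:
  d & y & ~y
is never true.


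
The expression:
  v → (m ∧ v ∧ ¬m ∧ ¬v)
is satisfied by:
  {v: False}


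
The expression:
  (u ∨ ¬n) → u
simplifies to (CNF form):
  n ∨ u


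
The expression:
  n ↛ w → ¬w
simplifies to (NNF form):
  True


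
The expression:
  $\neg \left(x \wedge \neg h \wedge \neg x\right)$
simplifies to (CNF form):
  $\text{True}$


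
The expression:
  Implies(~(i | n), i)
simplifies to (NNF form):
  i | n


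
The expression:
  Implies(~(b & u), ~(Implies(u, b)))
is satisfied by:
  {u: True}


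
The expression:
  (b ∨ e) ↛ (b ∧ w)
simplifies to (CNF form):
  (b ∨ e) ∧ (b ∨ ¬b) ∧ (e ∨ ¬w) ∧ (¬b ∨ ¬w)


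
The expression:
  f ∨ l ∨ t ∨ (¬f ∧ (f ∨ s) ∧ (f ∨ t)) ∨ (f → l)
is always true.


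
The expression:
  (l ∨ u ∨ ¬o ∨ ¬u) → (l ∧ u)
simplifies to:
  l ∧ u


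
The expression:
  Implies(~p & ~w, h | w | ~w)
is always true.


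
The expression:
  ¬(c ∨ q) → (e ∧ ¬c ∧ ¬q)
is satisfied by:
  {c: True, q: True, e: True}
  {c: True, q: True, e: False}
  {c: True, e: True, q: False}
  {c: True, e: False, q: False}
  {q: True, e: True, c: False}
  {q: True, e: False, c: False}
  {e: True, q: False, c: False}


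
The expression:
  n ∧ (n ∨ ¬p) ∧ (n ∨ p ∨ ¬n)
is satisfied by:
  {n: True}


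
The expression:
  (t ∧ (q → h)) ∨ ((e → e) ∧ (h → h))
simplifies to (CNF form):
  True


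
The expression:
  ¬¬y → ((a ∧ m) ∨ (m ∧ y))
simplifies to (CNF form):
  m ∨ ¬y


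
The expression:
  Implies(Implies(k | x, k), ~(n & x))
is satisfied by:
  {x: False, k: False, n: False}
  {n: True, x: False, k: False}
  {k: True, x: False, n: False}
  {n: True, k: True, x: False}
  {x: True, n: False, k: False}
  {n: True, x: True, k: False}
  {k: True, x: True, n: False}


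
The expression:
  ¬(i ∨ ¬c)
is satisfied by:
  {c: True, i: False}


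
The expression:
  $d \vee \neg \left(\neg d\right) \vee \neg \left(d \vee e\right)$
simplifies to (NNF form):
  $d \vee \neg e$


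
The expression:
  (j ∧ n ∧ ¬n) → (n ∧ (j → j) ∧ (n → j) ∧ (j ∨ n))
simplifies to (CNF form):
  True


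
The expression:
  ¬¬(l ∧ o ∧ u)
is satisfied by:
  {u: True, o: True, l: True}


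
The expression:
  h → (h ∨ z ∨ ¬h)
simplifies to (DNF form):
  True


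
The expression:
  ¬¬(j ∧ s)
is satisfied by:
  {j: True, s: True}


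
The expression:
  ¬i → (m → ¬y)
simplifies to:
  i ∨ ¬m ∨ ¬y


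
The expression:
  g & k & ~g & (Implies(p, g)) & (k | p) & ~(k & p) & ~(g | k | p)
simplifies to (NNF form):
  False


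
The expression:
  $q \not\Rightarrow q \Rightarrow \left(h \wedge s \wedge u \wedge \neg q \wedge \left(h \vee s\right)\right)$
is always true.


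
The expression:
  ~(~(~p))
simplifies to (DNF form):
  ~p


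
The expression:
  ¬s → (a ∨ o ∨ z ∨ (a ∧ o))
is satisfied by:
  {a: True, o: True, z: True, s: True}
  {a: True, o: True, z: True, s: False}
  {a: True, o: True, s: True, z: False}
  {a: True, o: True, s: False, z: False}
  {a: True, z: True, s: True, o: False}
  {a: True, z: True, s: False, o: False}
  {a: True, z: False, s: True, o: False}
  {a: True, z: False, s: False, o: False}
  {o: True, z: True, s: True, a: False}
  {o: True, z: True, s: False, a: False}
  {o: True, s: True, z: False, a: False}
  {o: True, s: False, z: False, a: False}
  {z: True, s: True, o: False, a: False}
  {z: True, o: False, s: False, a: False}
  {s: True, o: False, z: False, a: False}


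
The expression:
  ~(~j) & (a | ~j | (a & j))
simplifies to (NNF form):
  a & j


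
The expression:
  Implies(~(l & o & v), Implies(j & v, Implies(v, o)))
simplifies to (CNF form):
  o | ~j | ~v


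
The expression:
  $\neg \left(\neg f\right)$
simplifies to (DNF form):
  $f$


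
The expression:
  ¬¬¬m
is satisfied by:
  {m: False}


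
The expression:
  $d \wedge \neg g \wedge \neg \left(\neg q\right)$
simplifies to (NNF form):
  $d \wedge q \wedge \neg g$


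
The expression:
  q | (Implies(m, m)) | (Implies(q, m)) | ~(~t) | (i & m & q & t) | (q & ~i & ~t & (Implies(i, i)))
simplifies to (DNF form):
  True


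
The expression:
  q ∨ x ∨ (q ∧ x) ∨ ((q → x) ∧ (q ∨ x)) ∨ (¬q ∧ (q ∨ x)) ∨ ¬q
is always true.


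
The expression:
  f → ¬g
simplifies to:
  ¬f ∨ ¬g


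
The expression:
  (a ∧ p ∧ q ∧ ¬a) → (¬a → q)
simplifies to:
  True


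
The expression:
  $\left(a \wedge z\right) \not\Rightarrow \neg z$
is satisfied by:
  {a: True, z: True}


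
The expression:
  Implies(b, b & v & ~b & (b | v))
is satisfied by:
  {b: False}


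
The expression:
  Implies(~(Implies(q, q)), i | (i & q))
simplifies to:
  True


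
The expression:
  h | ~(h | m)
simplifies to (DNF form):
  h | ~m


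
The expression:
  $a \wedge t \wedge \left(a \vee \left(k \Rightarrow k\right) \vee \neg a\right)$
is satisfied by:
  {t: True, a: True}


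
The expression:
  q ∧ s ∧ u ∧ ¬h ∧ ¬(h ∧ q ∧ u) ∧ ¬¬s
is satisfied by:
  {u: True, s: True, q: True, h: False}


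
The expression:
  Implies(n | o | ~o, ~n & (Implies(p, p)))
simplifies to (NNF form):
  ~n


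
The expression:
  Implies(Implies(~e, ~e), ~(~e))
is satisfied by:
  {e: True}


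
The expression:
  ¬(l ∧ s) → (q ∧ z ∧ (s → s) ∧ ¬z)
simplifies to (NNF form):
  l ∧ s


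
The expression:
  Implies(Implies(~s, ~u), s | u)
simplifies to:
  s | u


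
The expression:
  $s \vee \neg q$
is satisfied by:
  {s: True, q: False}
  {q: False, s: False}
  {q: True, s: True}


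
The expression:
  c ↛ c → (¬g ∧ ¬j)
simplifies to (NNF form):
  True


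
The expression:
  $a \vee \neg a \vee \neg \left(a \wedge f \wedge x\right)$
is always true.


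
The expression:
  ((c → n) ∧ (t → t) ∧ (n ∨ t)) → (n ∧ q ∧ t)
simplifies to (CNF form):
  (n ∨ ¬n) ∧ (q ∨ ¬n) ∧ (t ∨ ¬n) ∧ (c ∨ n ∨ ¬n) ∧ (c ∨ n ∨ ¬t) ∧ (c ∨ q ∨ ¬n) ∧ (c ∨ q ∨ ¬t) ∧ (c ∨ t ∨ ¬n) ∧ (c ∨ t ∨ ¬t) ∧ (n ∨ ¬n ∨ ¬t) ∧ (q ∨ ¬n ∨ ¬t) ∧ (t ∨ ¬n ∨ ¬t)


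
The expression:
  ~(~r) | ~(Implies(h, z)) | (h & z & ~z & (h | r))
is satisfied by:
  {r: True, h: True, z: False}
  {r: True, h: False, z: False}
  {r: True, z: True, h: True}
  {r: True, z: True, h: False}
  {h: True, z: False, r: False}


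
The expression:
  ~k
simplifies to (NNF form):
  ~k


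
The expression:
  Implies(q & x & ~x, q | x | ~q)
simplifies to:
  True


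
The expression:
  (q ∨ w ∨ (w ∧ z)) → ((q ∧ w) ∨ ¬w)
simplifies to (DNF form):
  q ∨ ¬w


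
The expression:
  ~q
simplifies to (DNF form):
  ~q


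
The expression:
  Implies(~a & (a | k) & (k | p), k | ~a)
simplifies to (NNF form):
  True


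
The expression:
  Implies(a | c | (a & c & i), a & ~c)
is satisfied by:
  {c: False}


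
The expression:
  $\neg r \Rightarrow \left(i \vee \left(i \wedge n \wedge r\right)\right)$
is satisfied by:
  {i: True, r: True}
  {i: True, r: False}
  {r: True, i: False}


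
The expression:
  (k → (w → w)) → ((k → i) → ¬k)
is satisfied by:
  {k: False, i: False}
  {i: True, k: False}
  {k: True, i: False}


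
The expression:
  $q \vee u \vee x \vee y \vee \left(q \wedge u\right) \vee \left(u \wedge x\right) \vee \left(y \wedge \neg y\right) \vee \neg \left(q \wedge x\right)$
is always true.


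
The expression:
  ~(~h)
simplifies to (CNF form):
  h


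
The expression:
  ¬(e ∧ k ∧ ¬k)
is always true.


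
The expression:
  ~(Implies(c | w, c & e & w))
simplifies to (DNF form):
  (c & ~w) | (w & ~c) | (w & ~e)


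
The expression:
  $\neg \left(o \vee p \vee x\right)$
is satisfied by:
  {x: False, o: False, p: False}


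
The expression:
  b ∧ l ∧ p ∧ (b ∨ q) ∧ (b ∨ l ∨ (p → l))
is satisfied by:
  {p: True, b: True, l: True}


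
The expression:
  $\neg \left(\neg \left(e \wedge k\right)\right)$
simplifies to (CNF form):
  $e \wedge k$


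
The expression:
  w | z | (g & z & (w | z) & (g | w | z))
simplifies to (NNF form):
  w | z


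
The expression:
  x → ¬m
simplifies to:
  ¬m ∨ ¬x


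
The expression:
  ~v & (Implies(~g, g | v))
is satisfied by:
  {g: True, v: False}


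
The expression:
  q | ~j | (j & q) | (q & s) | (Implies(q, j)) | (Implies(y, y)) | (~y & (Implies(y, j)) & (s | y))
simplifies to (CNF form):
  True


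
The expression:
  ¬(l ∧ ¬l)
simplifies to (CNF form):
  True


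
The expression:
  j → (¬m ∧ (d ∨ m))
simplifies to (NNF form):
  (d ∧ ¬m) ∨ ¬j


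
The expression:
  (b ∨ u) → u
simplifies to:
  u ∨ ¬b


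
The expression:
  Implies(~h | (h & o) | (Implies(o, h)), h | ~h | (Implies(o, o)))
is always true.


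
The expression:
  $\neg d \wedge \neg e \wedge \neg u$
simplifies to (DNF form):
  $\neg d \wedge \neg e \wedge \neg u$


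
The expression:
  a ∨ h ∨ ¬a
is always true.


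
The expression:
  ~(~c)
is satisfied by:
  {c: True}


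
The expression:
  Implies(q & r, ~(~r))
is always true.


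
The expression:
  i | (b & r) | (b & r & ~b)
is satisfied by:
  {i: True, b: True, r: True}
  {i: True, b: True, r: False}
  {i: True, r: True, b: False}
  {i: True, r: False, b: False}
  {b: True, r: True, i: False}


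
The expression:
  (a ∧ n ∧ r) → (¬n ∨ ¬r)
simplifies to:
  ¬a ∨ ¬n ∨ ¬r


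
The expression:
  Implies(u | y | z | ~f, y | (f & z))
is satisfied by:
  {y: True, f: True, z: True, u: False}
  {y: True, f: True, z: False, u: False}
  {y: True, f: True, u: True, z: True}
  {y: True, f: True, u: True, z: False}
  {y: True, z: True, u: False, f: False}
  {y: True, z: False, u: False, f: False}
  {y: True, u: True, z: True, f: False}
  {y: True, u: True, z: False, f: False}
  {f: True, z: True, u: False, y: False}
  {f: True, z: False, u: False, y: False}
  {f: True, u: True, z: True, y: False}


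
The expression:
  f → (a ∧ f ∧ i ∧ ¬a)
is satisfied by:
  {f: False}


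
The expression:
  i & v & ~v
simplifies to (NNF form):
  False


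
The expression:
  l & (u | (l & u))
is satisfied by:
  {u: True, l: True}


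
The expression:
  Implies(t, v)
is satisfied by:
  {v: True, t: False}
  {t: False, v: False}
  {t: True, v: True}


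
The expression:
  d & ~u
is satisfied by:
  {d: True, u: False}


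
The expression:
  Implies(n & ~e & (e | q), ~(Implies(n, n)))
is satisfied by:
  {e: True, n: False, q: False}
  {e: False, n: False, q: False}
  {q: True, e: True, n: False}
  {q: True, e: False, n: False}
  {n: True, e: True, q: False}
  {n: True, e: False, q: False}
  {n: True, q: True, e: True}


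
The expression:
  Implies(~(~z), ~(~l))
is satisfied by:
  {l: True, z: False}
  {z: False, l: False}
  {z: True, l: True}


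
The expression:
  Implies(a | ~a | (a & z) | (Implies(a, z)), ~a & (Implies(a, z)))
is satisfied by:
  {a: False}


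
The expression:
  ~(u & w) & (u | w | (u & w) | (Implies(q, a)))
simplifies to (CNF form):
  (u | ~u) & (~u | ~w) & (a | u | ~u) & (u | w | ~u) & (a | ~u | ~w) & (u | ~q | ~u) & (w | ~u | ~w) & (a | u | w | ~q) & (a | u | w | ~u) & (~q | ~u | ~w) & (a | u | ~q | ~u) & (a | w | ~q | ~w) & (a | w | ~u | ~w) & (u | w | ~q | ~u) & (a | ~q | ~u | ~w) & (w | ~q | ~u | ~w)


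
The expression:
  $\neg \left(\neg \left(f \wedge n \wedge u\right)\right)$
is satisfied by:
  {u: True, f: True, n: True}


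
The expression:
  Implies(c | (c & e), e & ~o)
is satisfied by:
  {e: True, c: False, o: False}
  {e: False, c: False, o: False}
  {o: True, e: True, c: False}
  {o: True, e: False, c: False}
  {c: True, e: True, o: False}


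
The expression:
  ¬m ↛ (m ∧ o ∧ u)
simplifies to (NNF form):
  ¬m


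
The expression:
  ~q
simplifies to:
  ~q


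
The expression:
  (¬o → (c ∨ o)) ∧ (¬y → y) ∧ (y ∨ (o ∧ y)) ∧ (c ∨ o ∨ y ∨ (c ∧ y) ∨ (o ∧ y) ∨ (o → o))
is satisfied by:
  {y: True, o: True, c: True}
  {y: True, o: True, c: False}
  {y: True, c: True, o: False}


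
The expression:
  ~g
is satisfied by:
  {g: False}


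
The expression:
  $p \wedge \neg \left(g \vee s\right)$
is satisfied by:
  {p: True, g: False, s: False}


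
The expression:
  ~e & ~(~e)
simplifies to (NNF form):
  False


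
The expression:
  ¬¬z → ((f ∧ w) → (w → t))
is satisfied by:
  {t: True, w: False, z: False, f: False}
  {t: False, w: False, z: False, f: False}
  {f: True, t: True, w: False, z: False}
  {f: True, t: False, w: False, z: False}
  {t: True, z: True, f: False, w: False}
  {z: True, f: False, w: False, t: False}
  {f: True, z: True, t: True, w: False}
  {f: True, z: True, t: False, w: False}
  {t: True, w: True, f: False, z: False}
  {w: True, f: False, z: False, t: False}
  {t: True, f: True, w: True, z: False}
  {f: True, w: True, t: False, z: False}
  {t: True, z: True, w: True, f: False}
  {z: True, w: True, f: False, t: False}
  {f: True, z: True, w: True, t: True}


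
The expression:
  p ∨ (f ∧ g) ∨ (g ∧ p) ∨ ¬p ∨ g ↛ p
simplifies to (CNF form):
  True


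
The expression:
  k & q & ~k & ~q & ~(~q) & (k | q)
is never true.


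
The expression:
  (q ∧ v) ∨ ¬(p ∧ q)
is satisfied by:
  {v: True, p: False, q: False}
  {p: False, q: False, v: False}
  {q: True, v: True, p: False}
  {q: True, p: False, v: False}
  {v: True, p: True, q: False}
  {p: True, v: False, q: False}
  {q: True, p: True, v: True}


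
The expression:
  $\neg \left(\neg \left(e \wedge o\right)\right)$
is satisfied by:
  {e: True, o: True}


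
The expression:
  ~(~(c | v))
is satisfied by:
  {c: True, v: True}
  {c: True, v: False}
  {v: True, c: False}


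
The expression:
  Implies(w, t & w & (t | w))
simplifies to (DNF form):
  t | ~w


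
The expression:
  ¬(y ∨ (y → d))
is never true.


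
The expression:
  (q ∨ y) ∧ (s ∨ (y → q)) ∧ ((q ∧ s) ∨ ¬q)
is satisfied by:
  {s: True, y: True, q: True}
  {s: True, y: True, q: False}
  {s: True, q: True, y: False}


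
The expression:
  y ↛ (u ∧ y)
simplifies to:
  y ∧ ¬u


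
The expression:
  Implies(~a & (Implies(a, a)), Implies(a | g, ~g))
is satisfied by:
  {a: True, g: False}
  {g: False, a: False}
  {g: True, a: True}


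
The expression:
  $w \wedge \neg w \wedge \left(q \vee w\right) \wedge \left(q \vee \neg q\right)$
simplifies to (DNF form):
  $\text{False}$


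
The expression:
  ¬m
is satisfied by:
  {m: False}


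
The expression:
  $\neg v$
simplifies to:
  $\neg v$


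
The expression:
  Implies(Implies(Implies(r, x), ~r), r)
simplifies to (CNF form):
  r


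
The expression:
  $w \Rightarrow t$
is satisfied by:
  {t: True, w: False}
  {w: False, t: False}
  {w: True, t: True}


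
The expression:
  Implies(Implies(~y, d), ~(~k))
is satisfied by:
  {k: True, y: False, d: False}
  {k: True, d: True, y: False}
  {k: True, y: True, d: False}
  {k: True, d: True, y: True}
  {d: False, y: False, k: False}


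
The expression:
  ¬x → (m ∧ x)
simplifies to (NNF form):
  x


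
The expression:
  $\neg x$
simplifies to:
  $\neg x$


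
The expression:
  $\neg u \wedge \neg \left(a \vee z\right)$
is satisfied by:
  {u: False, z: False, a: False}


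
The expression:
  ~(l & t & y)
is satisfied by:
  {l: False, t: False, y: False}
  {y: True, l: False, t: False}
  {t: True, l: False, y: False}
  {y: True, t: True, l: False}
  {l: True, y: False, t: False}
  {y: True, l: True, t: False}
  {t: True, l: True, y: False}


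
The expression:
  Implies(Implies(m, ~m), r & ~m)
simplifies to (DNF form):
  m | r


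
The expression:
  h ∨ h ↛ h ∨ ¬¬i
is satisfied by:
  {i: True, h: True}
  {i: True, h: False}
  {h: True, i: False}


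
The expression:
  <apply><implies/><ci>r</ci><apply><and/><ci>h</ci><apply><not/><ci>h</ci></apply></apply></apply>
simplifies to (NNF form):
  <apply><not/><ci>r</ci></apply>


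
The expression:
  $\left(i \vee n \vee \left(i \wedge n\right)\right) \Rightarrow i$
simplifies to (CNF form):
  $i \vee \neg n$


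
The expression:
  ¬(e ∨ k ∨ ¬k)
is never true.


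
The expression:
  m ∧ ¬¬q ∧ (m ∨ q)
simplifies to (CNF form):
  m ∧ q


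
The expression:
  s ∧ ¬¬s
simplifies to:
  s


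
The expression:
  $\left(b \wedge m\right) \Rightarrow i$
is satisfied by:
  {i: True, m: False, b: False}
  {m: False, b: False, i: False}
  {i: True, b: True, m: False}
  {b: True, m: False, i: False}
  {i: True, m: True, b: False}
  {m: True, i: False, b: False}
  {i: True, b: True, m: True}


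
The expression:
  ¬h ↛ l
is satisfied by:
  {l: True, h: False}
  {h: False, l: False}
  {h: True, l: True}


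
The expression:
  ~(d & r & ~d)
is always true.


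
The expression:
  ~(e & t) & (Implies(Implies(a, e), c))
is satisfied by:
  {a: True, c: True, e: False, t: False}
  {c: True, a: False, e: False, t: False}
  {a: True, t: True, c: True, e: False}
  {t: True, c: True, a: False, e: False}
  {a: True, t: False, c: False, e: False}
  {a: True, t: True, c: False, e: False}
  {a: True, e: True, c: True, t: False}
  {e: True, c: True, t: False, a: False}


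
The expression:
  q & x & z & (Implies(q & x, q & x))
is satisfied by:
  {z: True, x: True, q: True}


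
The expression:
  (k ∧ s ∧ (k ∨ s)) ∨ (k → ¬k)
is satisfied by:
  {s: True, k: False}
  {k: False, s: False}
  {k: True, s: True}


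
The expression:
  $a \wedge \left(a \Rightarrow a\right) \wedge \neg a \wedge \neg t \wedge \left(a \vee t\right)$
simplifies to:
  $\text{False}$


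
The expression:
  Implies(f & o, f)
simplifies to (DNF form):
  True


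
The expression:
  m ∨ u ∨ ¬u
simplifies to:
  True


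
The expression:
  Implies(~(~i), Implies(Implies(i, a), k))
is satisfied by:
  {k: True, a: False, i: False}
  {k: False, a: False, i: False}
  {i: True, k: True, a: False}
  {i: True, k: False, a: False}
  {a: True, k: True, i: False}
  {a: True, k: False, i: False}
  {a: True, i: True, k: True}


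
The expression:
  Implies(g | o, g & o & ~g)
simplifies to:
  ~g & ~o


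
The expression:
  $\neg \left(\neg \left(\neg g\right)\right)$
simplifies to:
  $\neg g$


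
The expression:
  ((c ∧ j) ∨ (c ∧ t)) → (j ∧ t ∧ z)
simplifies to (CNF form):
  (j ∨ ¬c ∨ ¬j) ∧ (j ∨ ¬c ∨ ¬t) ∧ (t ∨ ¬c ∨ ¬j) ∧ (t ∨ ¬c ∨ ¬t) ∧ (z ∨ ¬c ∨ ¬j) ∧ (z ∨ ¬c ∨ ¬t)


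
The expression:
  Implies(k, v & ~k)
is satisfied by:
  {k: False}


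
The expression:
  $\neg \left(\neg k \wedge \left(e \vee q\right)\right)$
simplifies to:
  $k \vee \left(\neg e \wedge \neg q\right)$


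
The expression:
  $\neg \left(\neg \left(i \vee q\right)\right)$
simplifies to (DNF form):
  $i \vee q$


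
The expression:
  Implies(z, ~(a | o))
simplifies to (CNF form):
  (~a | ~z) & (~o | ~z)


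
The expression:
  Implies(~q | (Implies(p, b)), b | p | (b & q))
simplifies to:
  b | p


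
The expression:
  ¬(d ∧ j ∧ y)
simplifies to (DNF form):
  ¬d ∨ ¬j ∨ ¬y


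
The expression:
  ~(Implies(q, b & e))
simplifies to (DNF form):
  (q & ~b) | (q & ~e)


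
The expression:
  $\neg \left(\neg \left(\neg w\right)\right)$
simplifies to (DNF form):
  $\neg w$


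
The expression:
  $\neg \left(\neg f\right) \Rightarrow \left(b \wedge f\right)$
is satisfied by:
  {b: True, f: False}
  {f: False, b: False}
  {f: True, b: True}


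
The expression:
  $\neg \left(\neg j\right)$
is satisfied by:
  {j: True}


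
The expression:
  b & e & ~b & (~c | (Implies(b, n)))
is never true.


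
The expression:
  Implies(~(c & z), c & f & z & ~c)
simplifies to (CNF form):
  c & z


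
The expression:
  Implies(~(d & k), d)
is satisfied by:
  {d: True}


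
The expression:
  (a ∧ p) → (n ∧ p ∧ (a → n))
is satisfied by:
  {n: True, p: False, a: False}
  {p: False, a: False, n: False}
  {n: True, a: True, p: False}
  {a: True, p: False, n: False}
  {n: True, p: True, a: False}
  {p: True, n: False, a: False}
  {n: True, a: True, p: True}


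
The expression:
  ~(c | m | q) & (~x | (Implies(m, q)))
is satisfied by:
  {q: False, c: False, m: False}


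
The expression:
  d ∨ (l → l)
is always true.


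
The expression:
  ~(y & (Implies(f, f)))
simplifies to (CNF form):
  ~y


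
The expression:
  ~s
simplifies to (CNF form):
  ~s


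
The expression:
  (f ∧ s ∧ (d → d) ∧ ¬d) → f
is always true.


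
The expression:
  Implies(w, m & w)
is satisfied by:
  {m: True, w: False}
  {w: False, m: False}
  {w: True, m: True}


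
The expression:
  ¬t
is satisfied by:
  {t: False}


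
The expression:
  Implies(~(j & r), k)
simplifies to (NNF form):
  k | (j & r)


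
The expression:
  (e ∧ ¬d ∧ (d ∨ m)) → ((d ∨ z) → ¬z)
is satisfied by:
  {d: True, m: False, z: False, e: False}
  {d: False, m: False, z: False, e: False}
  {e: True, d: True, m: False, z: False}
  {e: True, d: False, m: False, z: False}
  {d: True, z: True, e: False, m: False}
  {z: True, e: False, m: False, d: False}
  {e: True, z: True, d: True, m: False}
  {e: True, z: True, d: False, m: False}
  {d: True, m: True, e: False, z: False}
  {m: True, e: False, z: False, d: False}
  {d: True, e: True, m: True, z: False}
  {e: True, m: True, d: False, z: False}
  {d: True, z: True, m: True, e: False}
  {z: True, m: True, e: False, d: False}
  {e: True, z: True, m: True, d: True}


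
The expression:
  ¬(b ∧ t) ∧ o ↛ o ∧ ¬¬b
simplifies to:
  False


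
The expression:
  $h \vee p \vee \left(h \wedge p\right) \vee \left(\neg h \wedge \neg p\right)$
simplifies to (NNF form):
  $\text{True}$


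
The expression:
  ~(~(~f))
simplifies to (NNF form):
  ~f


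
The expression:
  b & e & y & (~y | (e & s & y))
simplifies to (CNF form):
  b & e & s & y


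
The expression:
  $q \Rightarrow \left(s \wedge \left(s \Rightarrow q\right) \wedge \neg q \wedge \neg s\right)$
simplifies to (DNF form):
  $\neg q$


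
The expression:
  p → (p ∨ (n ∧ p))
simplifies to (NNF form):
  True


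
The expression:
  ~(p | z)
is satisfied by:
  {p: False, z: False}


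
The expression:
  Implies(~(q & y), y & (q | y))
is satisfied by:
  {y: True}


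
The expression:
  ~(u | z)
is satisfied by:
  {u: False, z: False}


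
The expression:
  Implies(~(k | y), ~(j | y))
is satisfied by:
  {y: True, k: True, j: False}
  {y: True, k: False, j: False}
  {k: True, y: False, j: False}
  {y: False, k: False, j: False}
  {j: True, y: True, k: True}
  {j: True, y: True, k: False}
  {j: True, k: True, y: False}


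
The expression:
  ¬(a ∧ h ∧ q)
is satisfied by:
  {h: False, q: False, a: False}
  {a: True, h: False, q: False}
  {q: True, h: False, a: False}
  {a: True, q: True, h: False}
  {h: True, a: False, q: False}
  {a: True, h: True, q: False}
  {q: True, h: True, a: False}


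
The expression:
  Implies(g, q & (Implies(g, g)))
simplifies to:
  q | ~g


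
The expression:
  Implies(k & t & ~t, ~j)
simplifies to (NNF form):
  True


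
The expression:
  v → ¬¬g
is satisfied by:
  {g: True, v: False}
  {v: False, g: False}
  {v: True, g: True}


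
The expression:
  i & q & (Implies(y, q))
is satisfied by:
  {i: True, q: True}


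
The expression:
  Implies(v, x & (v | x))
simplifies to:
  x | ~v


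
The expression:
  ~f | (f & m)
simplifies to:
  m | ~f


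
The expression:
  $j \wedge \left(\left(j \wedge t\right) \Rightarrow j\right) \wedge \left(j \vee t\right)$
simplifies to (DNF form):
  $j$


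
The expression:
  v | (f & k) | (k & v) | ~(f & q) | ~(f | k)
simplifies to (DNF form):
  k | v | ~f | ~q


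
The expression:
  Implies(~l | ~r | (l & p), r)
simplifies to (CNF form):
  r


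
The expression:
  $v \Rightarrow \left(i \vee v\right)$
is always true.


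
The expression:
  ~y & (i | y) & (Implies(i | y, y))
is never true.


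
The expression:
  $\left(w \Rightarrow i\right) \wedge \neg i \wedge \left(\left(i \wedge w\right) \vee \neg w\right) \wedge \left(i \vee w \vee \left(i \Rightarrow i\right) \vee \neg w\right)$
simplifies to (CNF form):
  $\neg i \wedge \neg w$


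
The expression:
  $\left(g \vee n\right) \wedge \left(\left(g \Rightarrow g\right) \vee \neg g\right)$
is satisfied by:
  {n: True, g: True}
  {n: True, g: False}
  {g: True, n: False}


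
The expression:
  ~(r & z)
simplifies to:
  ~r | ~z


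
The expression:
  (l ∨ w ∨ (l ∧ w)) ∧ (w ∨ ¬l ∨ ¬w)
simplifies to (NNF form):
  l ∨ w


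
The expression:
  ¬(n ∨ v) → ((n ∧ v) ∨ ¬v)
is always true.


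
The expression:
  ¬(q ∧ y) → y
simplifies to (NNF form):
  y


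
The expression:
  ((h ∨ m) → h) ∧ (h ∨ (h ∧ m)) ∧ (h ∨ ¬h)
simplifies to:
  h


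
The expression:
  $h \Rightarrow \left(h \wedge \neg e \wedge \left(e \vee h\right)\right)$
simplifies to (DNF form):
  $\neg e \vee \neg h$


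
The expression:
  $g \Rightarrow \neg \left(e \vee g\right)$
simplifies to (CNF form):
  $\neg g$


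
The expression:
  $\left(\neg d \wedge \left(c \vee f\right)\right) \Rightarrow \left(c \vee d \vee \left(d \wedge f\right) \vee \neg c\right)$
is always true.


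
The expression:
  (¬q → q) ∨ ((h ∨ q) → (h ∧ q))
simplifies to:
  q ∨ ¬h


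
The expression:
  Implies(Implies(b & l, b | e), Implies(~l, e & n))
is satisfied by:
  {n: True, l: True, e: True}
  {n: True, l: True, e: False}
  {l: True, e: True, n: False}
  {l: True, e: False, n: False}
  {n: True, e: True, l: False}


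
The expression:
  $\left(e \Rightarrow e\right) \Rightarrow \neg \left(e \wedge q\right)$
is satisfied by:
  {e: False, q: False}
  {q: True, e: False}
  {e: True, q: False}


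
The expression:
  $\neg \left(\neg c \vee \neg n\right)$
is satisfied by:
  {c: True, n: True}


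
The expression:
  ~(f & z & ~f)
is always true.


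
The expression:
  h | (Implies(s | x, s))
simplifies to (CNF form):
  h | s | ~x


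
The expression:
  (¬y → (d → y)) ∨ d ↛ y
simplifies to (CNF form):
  True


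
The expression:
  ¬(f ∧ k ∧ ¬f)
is always true.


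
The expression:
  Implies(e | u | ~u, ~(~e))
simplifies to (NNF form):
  e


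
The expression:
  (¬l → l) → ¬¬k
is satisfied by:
  {k: True, l: False}
  {l: False, k: False}
  {l: True, k: True}


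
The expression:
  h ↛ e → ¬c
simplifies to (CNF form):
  e ∨ ¬c ∨ ¬h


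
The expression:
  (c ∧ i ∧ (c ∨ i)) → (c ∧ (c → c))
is always true.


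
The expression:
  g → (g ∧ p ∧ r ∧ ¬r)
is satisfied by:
  {g: False}


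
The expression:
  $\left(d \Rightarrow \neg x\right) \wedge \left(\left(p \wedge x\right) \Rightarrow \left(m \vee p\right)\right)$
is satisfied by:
  {d: False, x: False}
  {x: True, d: False}
  {d: True, x: False}


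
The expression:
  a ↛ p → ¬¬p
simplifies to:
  p ∨ ¬a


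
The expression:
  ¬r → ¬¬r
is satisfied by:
  {r: True}


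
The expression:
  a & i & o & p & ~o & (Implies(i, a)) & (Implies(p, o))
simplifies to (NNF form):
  False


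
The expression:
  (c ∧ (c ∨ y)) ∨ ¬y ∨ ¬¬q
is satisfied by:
  {q: True, c: True, y: False}
  {q: True, c: False, y: False}
  {c: True, q: False, y: False}
  {q: False, c: False, y: False}
  {y: True, q: True, c: True}
  {y: True, q: True, c: False}
  {y: True, c: True, q: False}
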